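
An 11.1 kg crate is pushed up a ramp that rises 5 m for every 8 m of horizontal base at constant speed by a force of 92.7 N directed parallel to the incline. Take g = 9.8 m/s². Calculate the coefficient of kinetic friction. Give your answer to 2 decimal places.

At constant speed ΣF = 0 along the incline. The applied 92.7 N acts up the slope; the weight component mg sin 32.01° = 57.653 N and kinetic friction μN both act down the slope.
So 92.7 = 57.653 + μ × 92.245, giving μ = (92.7 − 57.653) / 92.245 = 0.3799.

0.38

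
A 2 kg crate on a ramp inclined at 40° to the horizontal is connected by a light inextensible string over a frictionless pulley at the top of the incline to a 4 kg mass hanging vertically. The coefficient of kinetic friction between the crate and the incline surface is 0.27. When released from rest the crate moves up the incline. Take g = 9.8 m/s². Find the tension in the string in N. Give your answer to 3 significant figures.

24.2 N

For the crate on the incline: the weight component along the slope is m₁g sin 40° = 2 × 9.8 × 0.6428 = 12.599 N and the normal force is N = m₁g cos 40° = 15.014 N.
Kinetic friction opposes the crate's motion up the incline: f = μN = 0.27 × 15.014 = 4.054 N acting down the slope.
Newton's second law for the crate (up-slope positive): T − 12.599 − 4.054 = 2 a. For the hanging mass (downward positive): 4 × 9.8 − T = 4 a.
Adding the two equations eliminates T: 22.547 = 6 a, so a = 3.7578 m/s².
Then from the hanging mass's equation, T = 4 × (9.8 − 3.7578) = 24.169 N.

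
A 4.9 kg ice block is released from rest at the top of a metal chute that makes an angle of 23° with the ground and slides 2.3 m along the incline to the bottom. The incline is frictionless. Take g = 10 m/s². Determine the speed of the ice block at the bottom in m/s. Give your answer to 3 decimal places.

4.240 m/s

The weight component along the incline is mg sin 23° = 19.146 N and the normal force is N = mg cos 23° = 45.105 N.
With no friction, a = g sin 23° = 3.9073 m/s².
Starting from rest over a distance of 2.3 m, v² = 2aL = 2 × 3.9073 × 2.3 = 17.9736, so v = 4.2395 m/s.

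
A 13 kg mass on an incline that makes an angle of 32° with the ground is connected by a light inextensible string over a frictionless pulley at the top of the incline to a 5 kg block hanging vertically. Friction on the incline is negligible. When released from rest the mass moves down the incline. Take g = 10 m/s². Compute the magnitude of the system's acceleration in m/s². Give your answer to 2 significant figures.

For the mass on the incline: the weight component along the slope is m₁g sin 32° = 13 × 10 × 0.5299 = 68.887 N and the normal force is N = m₁g cos 32° = 110.246 N.
Newton's second law for the mass (down-slope positive): 68.887 − T = 13 a. For the hanging block (upward positive): T − 5 × 10 = 5 a.
Adding the two equations eliminates T: 18.887 = 18 a, so a = 1.0493 m/s².

1.0 m/s²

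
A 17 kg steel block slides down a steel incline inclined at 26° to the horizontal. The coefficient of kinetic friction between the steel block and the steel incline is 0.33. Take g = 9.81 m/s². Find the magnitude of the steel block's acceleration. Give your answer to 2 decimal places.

Resolving the weight along the incline: the component pulling the steel block down the slope is mg sin 26° = 17 × 9.81 × 0.4384 = 73.112 N, and the normal force is N = mg cos 26° = 17 × 9.81 × 0.8988 = 149.893 N.
Kinetic friction acts up the slope with magnitude f = μN = 0.33 × 149.893 = 49.465 N.
Net force along the incline is 73.112 − 49.465 = 23.647 N, so a = 23.647 / 17 = 1.3910 m/s².

1.39 m/s²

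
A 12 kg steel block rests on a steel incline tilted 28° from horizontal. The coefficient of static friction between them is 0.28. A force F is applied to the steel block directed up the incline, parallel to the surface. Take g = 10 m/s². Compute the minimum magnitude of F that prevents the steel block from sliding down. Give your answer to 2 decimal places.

The normal force is N = mg cos 28° = 105.954 N. With F at its minimum the steel block is on the verge of sliding down, so static friction is at its maximum μ_s N = 0.28 × 105.954 = 29.667 N and acts up the slope.
Equilibrium along the incline: F + μ_s N = mg sin 28°, so F = 56.337 − 29.667 = 26.670 N.

26.67 N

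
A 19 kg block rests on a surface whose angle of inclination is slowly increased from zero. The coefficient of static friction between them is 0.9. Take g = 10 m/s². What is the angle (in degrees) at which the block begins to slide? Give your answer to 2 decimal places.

41.99°

At the threshold of sliding, static friction is at its maximum μ_s N and exactly balances the weight component along the incline: mg sin θ = μ_s mg cos θ.
Hence tan θ = μ_s = 0.9, so θ = arctan(0.9) = 41.9872°.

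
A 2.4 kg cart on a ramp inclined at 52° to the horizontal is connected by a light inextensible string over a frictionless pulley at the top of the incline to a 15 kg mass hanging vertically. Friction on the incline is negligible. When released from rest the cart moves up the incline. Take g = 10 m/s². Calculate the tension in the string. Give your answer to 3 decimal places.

36.993 N

For the cart on the incline: the weight component along the slope is m₁g sin 52° = 2.4 × 10 × 0.7880 = 18.912 N and the normal force is N = m₁g cos 52° = 14.776 N.
Newton's second law for the cart (up-slope positive): T − 18.912 = 2.4 a. For the hanging mass (downward positive): 15 × 10 − T = 15 a.
Adding the two equations eliminates T: 131.088 = 17.4 a, so a = 7.5338 m/s².
Then from the hanging mass's equation, T = 15 × (10 − 7.5338) = 36.993 N.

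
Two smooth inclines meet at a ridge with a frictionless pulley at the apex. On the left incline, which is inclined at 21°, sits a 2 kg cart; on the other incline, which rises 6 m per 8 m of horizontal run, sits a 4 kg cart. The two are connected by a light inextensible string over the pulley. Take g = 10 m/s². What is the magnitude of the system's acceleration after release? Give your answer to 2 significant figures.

2.8 m/s²

Resolve each weight along its own incline: the 2 kg mass has component 2 × 10 × sin 21° = 7.167 N down its slope, and the 4 kg mass has 4 × 10 × sin 36.87° = 24.000 N down its slope.
The 4 kg side's 24.000 N exceeds the other side's 7.167 N, so that mass slides down and the 2 kg mass slides up. Taking that direction as positive, Newton's second law for the whole system gives 24.000 − 7.167 = (2 + 4) a, so a = 16.833 / 6 = 2.8055 m/s².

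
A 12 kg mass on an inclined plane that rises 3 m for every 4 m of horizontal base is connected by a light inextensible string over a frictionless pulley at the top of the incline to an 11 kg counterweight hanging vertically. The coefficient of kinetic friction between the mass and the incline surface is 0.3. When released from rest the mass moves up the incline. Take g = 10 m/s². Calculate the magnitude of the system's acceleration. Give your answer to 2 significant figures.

For the mass on the incline: the weight component along the slope is m₁g sin 36.87° = 12 × 10 × 0.6000 = 72.000 N and the normal force is N = m₁g cos 36.87° = 96.000 N.
Kinetic friction opposes the mass's motion up the incline: f = μN = 0.3 × 96.000 = 28.800 N acting down the slope.
Newton's second law for the mass (up-slope positive): T − 72.000 − 28.800 = 12 a. For the hanging counterweight (downward positive): 11 × 10 − T = 11 a.
Adding the two equations eliminates T: 9.200 = 23 a, so a = 0.4000 m/s².

0.40 m/s²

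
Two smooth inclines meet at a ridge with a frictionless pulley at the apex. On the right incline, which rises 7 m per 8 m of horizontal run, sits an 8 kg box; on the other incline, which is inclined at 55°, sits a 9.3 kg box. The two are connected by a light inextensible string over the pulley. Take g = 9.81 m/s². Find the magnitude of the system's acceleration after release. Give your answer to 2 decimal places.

1.33 m/s²

Resolve each weight along its own incline: the 8 kg mass has component 8 × 9.81 × sin 41.19° = 51.679 N down its slope, and the 9.3 kg mass has 9.3 × 9.81 × sin 55° = 74.734 N down its slope.
The 9.3 kg side's 74.734 N exceeds the other side's 51.679 N, so that mass slides down and the 8 kg mass slides up. Taking that direction as positive, Newton's second law for the whole system gives 74.734 − 51.679 = (8 + 9.3) a, so a = 23.055 / 17.3 = 1.3327 m/s².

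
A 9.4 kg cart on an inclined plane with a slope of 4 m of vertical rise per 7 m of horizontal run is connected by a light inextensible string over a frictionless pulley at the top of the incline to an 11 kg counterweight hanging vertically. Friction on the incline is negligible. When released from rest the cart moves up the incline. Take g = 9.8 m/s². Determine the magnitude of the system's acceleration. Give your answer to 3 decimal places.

For the cart on the incline: the weight component along the slope is m₁g sin 29.74° = 9.4 × 9.8 × 0.4961 = 45.701 N and the normal force is N = m₁g cos 29.74° = 79.983 N.
Newton's second law for the cart (up-slope positive): T − 45.701 = 9.4 a. For the hanging counterweight (downward positive): 11 × 9.8 − T = 11 a.
Adding the two equations eliminates T: 62.099 = 20.4 a, so a = 3.0441 m/s².

3.044 m/s²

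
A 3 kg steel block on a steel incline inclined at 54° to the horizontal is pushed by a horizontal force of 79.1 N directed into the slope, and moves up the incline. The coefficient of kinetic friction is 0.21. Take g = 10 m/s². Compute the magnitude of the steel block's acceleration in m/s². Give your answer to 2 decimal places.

The horizontal push has components F cos 54° = 79.1 × 0.5878 = 46.495 N up the incline and F sin 54° = 79.1 × 0.8090 = 63.992 N pressing into the surface.
The normal force is therefore N = mg cos 54° + F sin 54° = 17.634 + 63.992 = 81.626 N, and kinetic friction down the slope is μN = 0.21 × 81.626 = 17.141 N.
Along the incline: F cos 54° − mg sin 54° − μN = ma, so 46.495 − 24.270 − 17.141 = 3 a, giving a = 1.6947 m/s².

1.69 m/s²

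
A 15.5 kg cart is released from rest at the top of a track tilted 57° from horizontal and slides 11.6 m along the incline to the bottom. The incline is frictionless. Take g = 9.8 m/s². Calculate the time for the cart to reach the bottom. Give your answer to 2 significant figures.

The weight component along the incline is mg sin 57° = 127.394 N and the normal force is N = mg cos 57° = 82.731 N.
With no friction, a = g sin 57° = 8.2190 m/s².
Starting from rest, L = ½at², so t = √(2L/a) = √(2 × 11.6 / 8.2190) = 1.6801 s.

1.7 s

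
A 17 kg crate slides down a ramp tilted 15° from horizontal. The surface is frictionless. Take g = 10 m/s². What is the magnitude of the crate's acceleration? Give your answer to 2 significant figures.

Resolving the weight along the incline: the component pulling the crate down the slope is mg sin 15° = 17 × 10 × 0.2588 = 43.996 N, and the normal force is N = mg cos 15° = 17 × 10 × 0.9659 = 164.203 N.
With no friction the net force along the incline is 43.996 N, so a = g sin 15° = 43.996 / 17 = 2.5880 m/s².

2.6 m/s²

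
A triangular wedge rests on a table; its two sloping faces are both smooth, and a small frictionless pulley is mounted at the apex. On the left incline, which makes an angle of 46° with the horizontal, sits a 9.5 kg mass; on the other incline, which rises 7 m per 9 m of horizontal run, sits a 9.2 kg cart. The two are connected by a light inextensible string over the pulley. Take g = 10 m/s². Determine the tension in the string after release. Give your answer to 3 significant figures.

62.3 N

Resolve each weight along its own incline: the 9.5 kg mass has component 9.5 × 10 × sin 46° = 68.337 N down its slope, and the 9.2 kg mass has 9.2 × 10 × sin 37.87° = 56.483 N down its slope.
The 9.5 kg side's 68.337 N exceeds the other side's 56.483 N, so that mass slides down and the 9.2 kg mass slides up. Taking that direction as positive, Newton's second law for the whole system gives 68.337 − 56.483 = (9.5 + 9.2) a, so a = 11.854 / 18.7 = 0.6339 m/s².
For the 9.2 kg mass (up-slope positive): T − 56.483 = 9.2 × 0.6339, so T = 62.315 N.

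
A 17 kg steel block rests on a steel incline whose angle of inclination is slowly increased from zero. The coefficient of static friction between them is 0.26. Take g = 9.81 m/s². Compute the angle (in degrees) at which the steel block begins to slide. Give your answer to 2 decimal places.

At the threshold of sliding, static friction is at its maximum μ_s N and exactly balances the weight component along the incline: mg sin θ = μ_s mg cos θ.
Hence tan θ = μ_s = 0.26, so θ = arctan(0.26) = 14.5742°.

14.57°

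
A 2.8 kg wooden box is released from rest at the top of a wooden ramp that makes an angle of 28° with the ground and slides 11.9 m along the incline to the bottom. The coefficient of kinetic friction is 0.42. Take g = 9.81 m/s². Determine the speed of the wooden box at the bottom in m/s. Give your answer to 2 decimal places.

4.80 m/s

The weight component along the incline is mg sin 28° = 12.895 N and the normal force is N = mg cos 28° = 24.253 N.
Friction up the slope is f = μN = 0.42 × 24.253 = 10.186 N, so the net downslope force is 12.895 − 10.186 = 2.709 N and a = 2.709 / 2.8 = 0.9675 m/s².
Starting from rest over a distance of 11.9 m, v² = 2aL = 2 × 0.9675 × 11.9 = 23.0265, so v = 4.7986 m/s.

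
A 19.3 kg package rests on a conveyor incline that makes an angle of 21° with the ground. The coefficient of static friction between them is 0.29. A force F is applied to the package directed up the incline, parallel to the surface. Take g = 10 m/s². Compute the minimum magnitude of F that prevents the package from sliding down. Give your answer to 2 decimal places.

16.91 N

The normal force is N = mg cos 21° = 180.181 N. With F at its minimum the package is on the verge of sliding down, so static friction is at its maximum μ_s N = 0.29 × 180.181 = 52.252 N and acts up the slope.
Equilibrium along the incline: F + μ_s N = mg sin 21°, so F = 69.165 − 52.252 = 16.913 N.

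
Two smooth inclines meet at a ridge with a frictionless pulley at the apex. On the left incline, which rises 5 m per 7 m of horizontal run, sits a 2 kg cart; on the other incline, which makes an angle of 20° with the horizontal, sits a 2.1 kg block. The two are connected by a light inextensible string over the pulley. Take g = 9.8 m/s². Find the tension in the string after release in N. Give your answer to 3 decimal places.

Resolve each weight along its own incline: the 2 kg mass has component 2 × 9.8 × sin 35.54° = 11.392 N down its slope, and the 2.1 kg mass has 2.1 × 9.8 × sin 20° = 7.039 N down its slope.
The 2 kg side's 11.392 N exceeds the other side's 7.039 N, so that mass slides down and the 2.1 kg mass slides up. Taking that direction as positive, Newton's second law for the whole system gives 11.392 − 7.039 = (2 + 2.1) a, so a = 4.353 / 4.1 = 1.0617 m/s².
For the 2.1 kg mass (up-slope positive): T − 7.039 = 2.1 × 1.0617, so T = 9.269 N.

9.269 N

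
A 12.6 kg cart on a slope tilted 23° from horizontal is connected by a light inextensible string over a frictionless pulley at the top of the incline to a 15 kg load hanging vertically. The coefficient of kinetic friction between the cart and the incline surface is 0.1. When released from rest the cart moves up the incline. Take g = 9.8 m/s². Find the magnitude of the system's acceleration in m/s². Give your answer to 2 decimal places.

3.17 m/s²

For the cart on the incline: the weight component along the slope is m₁g sin 23° = 12.6 × 9.8 × 0.3907 = 48.244 N and the normal force is N = m₁g cos 23° = 113.664 N.
Kinetic friction opposes the cart's motion up the incline: f = μN = 0.1 × 113.664 = 11.366 N acting down the slope.
Newton's second law for the cart (up-slope positive): T − 48.244 − 11.366 = 12.6 a. For the hanging load (downward positive): 15 × 9.8 − T = 15 a.
Adding the two equations eliminates T: 87.390 = 27.6 a, so a = 3.1663 m/s².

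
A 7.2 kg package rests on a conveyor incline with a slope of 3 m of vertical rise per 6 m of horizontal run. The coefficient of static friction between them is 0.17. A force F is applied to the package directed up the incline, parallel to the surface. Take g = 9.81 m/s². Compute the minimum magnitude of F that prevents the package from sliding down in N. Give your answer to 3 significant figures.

20.8 N

The normal force is N = mg cos 26.57° = 63.175 N. With F at its minimum the package is on the verge of sliding down, so static friction is at its maximum μ_s N = 0.17 × 63.175 = 10.740 N and acts up the slope.
Equilibrium along the incline: F + μ_s N = mg sin 26.57°, so F = 31.588 − 10.740 = 20.848 N.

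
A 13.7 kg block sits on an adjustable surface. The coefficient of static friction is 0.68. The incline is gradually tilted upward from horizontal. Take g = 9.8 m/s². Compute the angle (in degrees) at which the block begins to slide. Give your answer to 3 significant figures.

At the threshold of sliding, static friction is at its maximum μ_s N and exactly balances the weight component along the incline: mg sin θ = μ_s mg cos θ.
Hence tan θ = μ_s = 0.68, so θ = arctan(0.68) = 34.2157°.

34.2°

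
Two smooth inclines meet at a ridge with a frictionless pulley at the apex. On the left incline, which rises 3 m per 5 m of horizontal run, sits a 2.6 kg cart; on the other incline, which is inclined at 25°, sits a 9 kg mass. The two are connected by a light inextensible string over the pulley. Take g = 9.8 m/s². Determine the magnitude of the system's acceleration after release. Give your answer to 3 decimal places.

Resolve each weight along its own incline: the 2.6 kg mass has component 2.6 × 9.8 × sin 30.96° = 13.109 N down its slope, and the 9 kg mass has 9 × 9.8 × sin 25° = 37.275 N down its slope.
The 9 kg side's 37.275 N exceeds the other side's 13.109 N, so that mass slides down and the 2.6 kg mass slides up. Taking that direction as positive, Newton's second law for the whole system gives 37.275 − 13.109 = (2.6 + 9) a, so a = 24.166 / 11.6 = 2.0833 m/s².

2.083 m/s²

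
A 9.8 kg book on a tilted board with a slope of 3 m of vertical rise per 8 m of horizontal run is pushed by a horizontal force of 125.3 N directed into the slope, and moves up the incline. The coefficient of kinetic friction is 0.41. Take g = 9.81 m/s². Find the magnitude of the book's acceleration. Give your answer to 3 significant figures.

2.92 m/s²

The horizontal push has components F cos 20.56° = 125.3 × 0.9363 = 117.318 N up the incline and F sin 20.56° = 125.3 × 0.3511 = 43.993 N pressing into the surface.
The normal force is therefore N = mg cos 20.56° + F sin 20.56° = 90.014 + 43.993 = 134.007 N, and kinetic friction down the slope is μN = 0.41 × 134.007 = 54.943 N.
Along the incline: F cos 20.56° − mg sin 20.56° − μN = ma, so 117.318 − 33.754 − 54.943 = 9.8 a, giving a = 2.9205 m/s².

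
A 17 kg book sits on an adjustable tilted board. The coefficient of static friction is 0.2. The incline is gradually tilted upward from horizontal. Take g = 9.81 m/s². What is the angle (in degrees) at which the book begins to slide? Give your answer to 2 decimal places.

At the threshold of sliding, static friction is at its maximum μ_s N and exactly balances the weight component along the incline: mg sin θ = μ_s mg cos θ.
Hence tan θ = μ_s = 0.2, so θ = arctan(0.2) = 11.3099°.

11.31°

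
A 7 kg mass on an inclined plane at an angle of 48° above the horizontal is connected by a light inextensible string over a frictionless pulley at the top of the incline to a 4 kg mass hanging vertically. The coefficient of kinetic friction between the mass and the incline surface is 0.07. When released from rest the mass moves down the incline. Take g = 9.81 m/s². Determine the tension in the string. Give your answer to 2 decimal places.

For the mass on the incline: the weight component along the slope is m₁g sin 48° = 7 × 9.81 × 0.7431 = 51.029 N and the normal force is N = m₁g cos 48° = 45.949 N.
Kinetic friction opposes the mass's motion down the incline: f = μN = 0.07 × 45.949 = 3.216 N acting up the slope.
Newton's second law for the mass (down-slope positive): 51.029 − 3.216 − T = 7 a. For the hanging mass (upward positive): T − 4 × 9.81 = 4 a.
Adding the two equations eliminates T: 8.573 = 11 a, so a = 0.7794 m/s².
Then from the hanging mass's equation, T = 4 × (9.81 + 0.7794) = 42.358 N.

42.36 N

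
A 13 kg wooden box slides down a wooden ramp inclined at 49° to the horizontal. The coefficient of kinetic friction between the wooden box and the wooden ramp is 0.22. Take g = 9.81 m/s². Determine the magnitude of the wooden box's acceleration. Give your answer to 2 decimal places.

5.99 m/s²

Resolving the weight along the incline: the component pulling the wooden box down the slope is mg sin 49° = 13 × 9.81 × 0.7547 = 96.247 N, and the normal force is N = mg cos 49° = 13 × 9.81 × 0.6561 = 83.672 N.
Kinetic friction acts up the slope with magnitude f = μN = 0.22 × 83.672 = 18.408 N.
Net force along the incline is 96.247 − 18.408 = 77.839 N, so a = 77.839 / 13 = 5.9876 m/s².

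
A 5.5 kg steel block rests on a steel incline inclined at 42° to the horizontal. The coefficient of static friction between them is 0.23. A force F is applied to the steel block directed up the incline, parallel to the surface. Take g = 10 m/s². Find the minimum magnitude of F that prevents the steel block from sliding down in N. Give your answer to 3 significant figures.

27.4 N

The normal force is N = mg cos 42° = 40.873 N. With F at its minimum the steel block is on the verge of sliding down, so static friction is at its maximum μ_s N = 0.23 × 40.873 = 9.401 N and acts up the slope.
Equilibrium along the incline: F + μ_s N = mg sin 42°, so F = 36.802 − 9.401 = 27.401 N.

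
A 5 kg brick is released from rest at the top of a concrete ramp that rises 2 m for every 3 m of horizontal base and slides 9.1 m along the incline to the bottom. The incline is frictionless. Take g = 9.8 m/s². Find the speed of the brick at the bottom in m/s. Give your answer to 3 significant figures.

The weight component along the incline is mg sin 33.69° = 27.180 N and the normal force is N = mg cos 33.69° = 40.770 N.
With no friction, a = g sin 33.69° = 5.4361 m/s².
Starting from rest over a distance of 9.1 m, v² = 2aL = 2 × 5.4361 × 9.1 = 98.9370, so v = 9.9467 m/s.

9.95 m/s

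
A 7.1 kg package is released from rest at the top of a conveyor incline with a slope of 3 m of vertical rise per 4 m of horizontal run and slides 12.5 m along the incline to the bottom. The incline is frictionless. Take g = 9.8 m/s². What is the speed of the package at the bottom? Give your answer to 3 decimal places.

The weight component along the incline is mg sin 36.87° = 41.748 N and the normal force is N = mg cos 36.87° = 55.664 N.
With no friction, a = g sin 36.87° = 5.8800 m/s².
Starting from rest over a distance of 12.5 m, v² = 2aL = 2 × 5.8800 × 12.5 = 147.0000, so v = 12.1244 m/s.

12.124 m/s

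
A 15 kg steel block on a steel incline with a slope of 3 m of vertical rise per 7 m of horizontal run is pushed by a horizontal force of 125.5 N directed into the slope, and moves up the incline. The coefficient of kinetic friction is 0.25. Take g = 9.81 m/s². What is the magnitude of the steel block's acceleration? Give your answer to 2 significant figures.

0.75 m/s²

The horizontal push has components F cos 23.20° = 125.5 × 0.9191 = 115.347 N up the incline and F sin 23.20° = 125.5 × 0.3939 = 49.434 N pressing into the surface.
The normal force is therefore N = mg cos 23.20° + F sin 23.20° = 135.246 + 49.434 = 184.680 N, and kinetic friction down the slope is μN = 0.25 × 184.680 = 46.170 N.
Along the incline: F cos 23.20° − mg sin 23.20° − μN = ma, so 115.347 − 57.962 − 46.170 = 15 a, giving a = 0.7477 m/s².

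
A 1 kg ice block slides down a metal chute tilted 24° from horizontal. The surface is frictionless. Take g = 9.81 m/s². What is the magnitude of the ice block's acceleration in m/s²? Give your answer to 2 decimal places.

3.99 m/s²

Resolving the weight along the incline: the component pulling the ice block down the slope is mg sin 24° = 1 × 9.81 × 0.4067 = 3.990 N, and the normal force is N = mg cos 24° = 1 × 9.81 × 0.9135 = 8.961 N.
With no friction the net force along the incline is 3.990 N, so a = g sin 24° = 3.990 / 1 = 3.9900 m/s².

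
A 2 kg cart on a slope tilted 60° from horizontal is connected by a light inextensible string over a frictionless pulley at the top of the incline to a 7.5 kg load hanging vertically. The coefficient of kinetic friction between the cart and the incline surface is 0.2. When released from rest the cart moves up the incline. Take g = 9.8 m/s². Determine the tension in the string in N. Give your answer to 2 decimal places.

For the cart on the incline: the weight component along the slope is m₁g sin 60° = 2 × 9.8 × 0.8660 = 16.974 N and the normal force is N = m₁g cos 60° = 9.800 N.
Kinetic friction opposes the cart's motion up the incline: f = μN = 0.2 × 9.800 = 1.960 N acting down the slope.
Newton's second law for the cart (up-slope positive): T − 16.974 − 1.960 = 2 a. For the hanging load (downward positive): 7.5 × 9.8 − T = 7.5 a.
Adding the two equations eliminates T: 54.566 = 9.5 a, so a = 5.7438 m/s².
Then from the hanging load's equation, T = 7.5 × (9.8 − 5.7438) = 30.422 N.

30.42 N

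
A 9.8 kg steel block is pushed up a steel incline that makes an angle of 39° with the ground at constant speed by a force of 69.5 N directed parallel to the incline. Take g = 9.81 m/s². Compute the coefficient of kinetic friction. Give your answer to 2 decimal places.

0.12

At constant speed ΣF = 0 along the incline. The applied 69.5 N acts up the slope; the weight component mg sin 39° = 60.502 N and kinetic friction μN both act down the slope.
So 69.5 = 60.502 + μ × 74.713, giving μ = (69.5 − 60.502) / 74.713 = 0.1204.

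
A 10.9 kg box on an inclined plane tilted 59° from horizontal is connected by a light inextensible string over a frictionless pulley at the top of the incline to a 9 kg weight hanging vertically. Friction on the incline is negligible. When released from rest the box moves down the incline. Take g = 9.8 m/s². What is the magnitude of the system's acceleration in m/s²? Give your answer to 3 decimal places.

0.169 m/s²

For the box on the incline: the weight component along the slope is m₁g sin 59° = 10.9 × 9.8 × 0.8572 = 91.566 N and the normal force is N = m₁g cos 59° = 55.016 N.
Newton's second law for the box (down-slope positive): 91.566 − T = 10.9 a. For the hanging weight (upward positive): T − 9 × 9.8 = 9 a.
Adding the two equations eliminates T: 3.366 = 19.9 a, so a = 0.1691 m/s².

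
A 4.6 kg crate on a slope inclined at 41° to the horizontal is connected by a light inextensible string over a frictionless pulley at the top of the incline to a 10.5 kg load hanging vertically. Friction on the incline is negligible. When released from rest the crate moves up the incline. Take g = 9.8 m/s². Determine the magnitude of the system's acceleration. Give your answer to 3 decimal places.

4.856 m/s²

For the crate on the incline: the weight component along the slope is m₁g sin 41° = 4.6 × 9.8 × 0.6561 = 29.577 N and the normal force is N = m₁g cos 41° = 34.022 N.
Newton's second law for the crate (up-slope positive): T − 29.577 = 4.6 a. For the hanging load (downward positive): 10.5 × 9.8 − T = 10.5 a.
Adding the two equations eliminates T: 73.323 = 15.1 a, so a = 4.8558 m/s².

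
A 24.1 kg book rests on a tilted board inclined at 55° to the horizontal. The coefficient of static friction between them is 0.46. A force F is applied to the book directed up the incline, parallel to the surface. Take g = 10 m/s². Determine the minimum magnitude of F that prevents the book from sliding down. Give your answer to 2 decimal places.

133.83 N

The normal force is N = mg cos 55° = 138.232 N. With F at its minimum the book is on the verge of sliding down, so static friction is at its maximum μ_s N = 0.46 × 138.232 = 63.587 N and acts up the slope.
Equilibrium along the incline: F + μ_s N = mg sin 55°, so F = 197.416 − 63.587 = 133.829 N.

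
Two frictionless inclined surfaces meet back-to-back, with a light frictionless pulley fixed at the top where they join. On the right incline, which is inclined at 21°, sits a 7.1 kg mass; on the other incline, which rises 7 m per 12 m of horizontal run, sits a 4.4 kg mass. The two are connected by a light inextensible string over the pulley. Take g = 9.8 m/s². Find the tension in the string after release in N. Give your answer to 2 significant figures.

Resolve each weight along its own incline: the 7.1 kg mass has component 7.1 × 9.8 × sin 21° = 24.935 N down its slope, and the 4.4 kg mass has 4.4 × 9.8 × sin 30.26° = 21.727 N down its slope.
The 7.1 kg side's 24.935 N exceeds the other side's 21.727 N, so that mass slides down and the 4.4 kg mass slides up. Taking that direction as positive, Newton's second law for the whole system gives 24.935 − 21.727 = (7.1 + 4.4) a, so a = 3.208 / 11.5 = 0.2790 m/s².
For the 4.4 kg mass (up-slope positive): T − 21.727 = 4.4 × 0.2790, so T = 22.955 N.

23 N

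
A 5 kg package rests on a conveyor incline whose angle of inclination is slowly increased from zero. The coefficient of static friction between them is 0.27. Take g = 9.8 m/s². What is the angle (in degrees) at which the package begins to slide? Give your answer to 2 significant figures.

15°

At the threshold of sliding, static friction is at its maximum μ_s N and exactly balances the weight component along the incline: mg sin θ = μ_s mg cos θ.
Hence tan θ = μ_s = 0.27, so θ = arctan(0.27) = 15.1096°.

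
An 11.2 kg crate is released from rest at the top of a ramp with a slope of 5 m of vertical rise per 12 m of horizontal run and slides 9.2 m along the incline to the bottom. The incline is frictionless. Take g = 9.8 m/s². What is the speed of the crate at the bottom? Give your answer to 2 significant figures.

8.3 m/s

The weight component along the incline is mg sin 22.62° = 42.215 N and the normal force is N = mg cos 22.62° = 101.317 N.
With no friction, a = g sin 22.62° = 3.7692 m/s².
Starting from rest over a distance of 9.2 m, v² = 2aL = 2 × 3.7692 × 9.2 = 69.3533, so v = 8.3279 m/s.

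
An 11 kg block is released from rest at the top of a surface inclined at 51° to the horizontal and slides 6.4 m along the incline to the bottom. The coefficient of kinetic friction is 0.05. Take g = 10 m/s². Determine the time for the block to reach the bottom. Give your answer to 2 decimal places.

The weight component along the incline is mg sin 51° = 85.486 N and the normal force is N = mg cos 51° = 69.225 N.
Friction up the slope is f = μN = 0.05 × 69.225 = 3.461 N, so the net downslope force is 85.486 − 3.461 = 82.025 N and a = 82.025 / 11 = 7.4568 m/s².
Starting from rest, L = ½at², so t = √(2L/a) = √(2 × 6.4 / 7.4568) = 1.3102 s.

1.31 s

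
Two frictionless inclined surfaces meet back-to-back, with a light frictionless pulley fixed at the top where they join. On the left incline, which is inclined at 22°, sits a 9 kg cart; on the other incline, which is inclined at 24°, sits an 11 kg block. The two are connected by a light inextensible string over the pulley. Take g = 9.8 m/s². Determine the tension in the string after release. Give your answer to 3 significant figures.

Resolve each weight along its own incline: the 9 kg mass has component 9 × 9.8 × sin 22° = 33.040 N down its slope, and the 11 kg mass has 11 × 9.8 × sin 24° = 43.846 N down its slope.
The 11 kg side's 43.846 N exceeds the other side's 33.040 N, so that mass slides down and the 9 kg mass slides up. Taking that direction as positive, Newton's second law for the whole system gives 43.846 − 33.040 = (9 + 11) a, so a = 10.806 / 20 = 0.5403 m/s².
For the 9 kg mass (up-slope positive): T − 33.040 = 9 × 0.5403, so T = 37.903 N.

37.9 N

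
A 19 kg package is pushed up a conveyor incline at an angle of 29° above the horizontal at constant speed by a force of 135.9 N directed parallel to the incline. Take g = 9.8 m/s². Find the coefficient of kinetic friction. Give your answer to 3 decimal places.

0.280

At constant speed ΣF = 0 along the incline. The applied 135.9 N acts up the slope; the weight component mg sin 29° = 90.272 N and kinetic friction μN both act down the slope.
So 135.9 = 90.272 + μ × 162.854, giving μ = (135.9 − 90.272) / 162.854 = 0.2802.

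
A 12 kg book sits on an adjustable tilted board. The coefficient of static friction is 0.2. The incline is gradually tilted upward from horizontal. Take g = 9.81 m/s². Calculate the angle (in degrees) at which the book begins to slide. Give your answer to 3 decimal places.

11.310°

At the threshold of sliding, static friction is at its maximum μ_s N and exactly balances the weight component along the incline: mg sin θ = μ_s mg cos θ.
Hence tan θ = μ_s = 0.2, so θ = arctan(0.2) = 11.3099°.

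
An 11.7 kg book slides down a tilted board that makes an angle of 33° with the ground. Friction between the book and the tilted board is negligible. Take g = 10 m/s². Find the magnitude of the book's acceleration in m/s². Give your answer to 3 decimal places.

Resolving the weight along the incline: the component pulling the book down the slope is mg sin 33° = 11.7 × 10 × 0.5446 = 63.718 N, and the normal force is N = mg cos 33° = 11.7 × 10 × 0.8387 = 98.128 N.
With no friction the net force along the incline is 63.718 N, so a = g sin 33° = 63.718 / 11.7 = 5.4460 m/s².

5.446 m/s²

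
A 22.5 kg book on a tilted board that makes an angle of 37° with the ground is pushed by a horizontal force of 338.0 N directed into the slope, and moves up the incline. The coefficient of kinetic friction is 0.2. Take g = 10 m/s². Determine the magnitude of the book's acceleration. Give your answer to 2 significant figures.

The horizontal push has components F cos 37° = 338.0 × 0.7986 = 269.927 N up the incline and F sin 37° = 338.0 × 0.6018 = 203.408 N pressing into the surface.
The normal force is therefore N = mg cos 37° + F sin 37° = 179.685 + 203.408 = 383.093 N, and kinetic friction down the slope is μN = 0.2 × 383.093 = 76.619 N.
Along the incline: F cos 37° − mg sin 37° − μN = ma, so 269.927 − 135.405 − 76.619 = 22.5 a, giving a = 2.5735 m/s².

2.6 m/s²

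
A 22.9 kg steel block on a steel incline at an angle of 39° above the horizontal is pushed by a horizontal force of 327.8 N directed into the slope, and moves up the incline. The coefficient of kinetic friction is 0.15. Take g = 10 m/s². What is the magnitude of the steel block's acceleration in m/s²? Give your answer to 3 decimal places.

2.314 m/s²

The horizontal push has components F cos 39° = 327.8 × 0.7771 = 254.733 N up the incline and F sin 39° = 327.8 × 0.6293 = 206.285 N pressing into the surface.
The normal force is therefore N = mg cos 39° + F sin 39° = 177.956 + 206.285 = 384.241 N, and kinetic friction down the slope is μN = 0.15 × 384.241 = 57.636 N.
Along the incline: F cos 39° − mg sin 39° − μN = ma, so 254.733 − 144.110 − 57.636 = 22.9 a, giving a = 2.3138 m/s².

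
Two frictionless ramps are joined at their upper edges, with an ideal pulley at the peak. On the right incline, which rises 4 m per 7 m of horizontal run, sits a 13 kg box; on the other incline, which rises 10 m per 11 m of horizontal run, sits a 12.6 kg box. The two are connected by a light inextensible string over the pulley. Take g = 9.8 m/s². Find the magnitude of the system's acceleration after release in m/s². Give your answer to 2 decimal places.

0.78 m/s²

Resolve each weight along its own incline: the 13 kg mass has component 13 × 9.8 × sin 29.74° = 63.208 N down its slope, and the 12.6 kg mass has 12.6 × 9.8 × sin 42.27° = 83.062 N down its slope.
The 12.6 kg side's 83.062 N exceeds the other side's 63.208 N, so that mass slides down and the 13 kg mass slides up. Taking that direction as positive, Newton's second law for the whole system gives 83.062 − 63.208 = (13 + 12.6) a, so a = 19.854 / 25.6 = 0.7755 m/s².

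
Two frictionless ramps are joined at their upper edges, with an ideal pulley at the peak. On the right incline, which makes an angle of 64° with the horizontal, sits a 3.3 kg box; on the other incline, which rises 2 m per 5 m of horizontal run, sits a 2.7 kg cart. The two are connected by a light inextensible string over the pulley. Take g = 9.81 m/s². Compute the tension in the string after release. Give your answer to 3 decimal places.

Resolve each weight along its own incline: the 3.3 kg mass has component 3.3 × 9.81 × sin 64° = 29.097 N down its slope, and the 2.7 kg mass has 2.7 × 9.81 × sin 21.80° = 9.837 N down its slope.
The 3.3 kg side's 29.097 N exceeds the other side's 9.837 N, so that mass slides down and the 2.7 kg mass slides up. Taking that direction as positive, Newton's second law for the whole system gives 29.097 − 9.837 = (3.3 + 2.7) a, so a = 19.260 / 6 = 3.2100 m/s².
For the 2.7 kg mass (up-slope positive): T − 9.837 = 2.7 × 3.2100, so T = 18.504 N.

18.504 N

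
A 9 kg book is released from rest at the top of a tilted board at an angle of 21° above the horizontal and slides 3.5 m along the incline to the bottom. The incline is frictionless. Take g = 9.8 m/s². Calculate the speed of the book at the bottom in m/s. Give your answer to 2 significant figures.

The weight component along the incline is mg sin 21° = 31.608 N and the normal force is N = mg cos 21° = 82.342 N.
With no friction, a = g sin 21° = 3.5120 m/s².
Starting from rest over a distance of 3.5 m, v² = 2aL = 2 × 3.5120 × 3.5 = 24.5840, so v = 4.9582 m/s.

5.0 m/s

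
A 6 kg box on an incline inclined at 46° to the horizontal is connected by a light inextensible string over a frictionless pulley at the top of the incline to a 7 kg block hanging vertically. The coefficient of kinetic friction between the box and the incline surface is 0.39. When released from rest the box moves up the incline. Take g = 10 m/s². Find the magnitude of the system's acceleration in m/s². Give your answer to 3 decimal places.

0.814 m/s²

For the box on the incline: the weight component along the slope is m₁g sin 46° = 6 × 10 × 0.7193 = 43.158 N and the normal force is N = m₁g cos 46° = 41.680 N.
Kinetic friction opposes the box's motion up the incline: f = μN = 0.39 × 41.680 = 16.255 N acting down the slope.
Newton's second law for the box (up-slope positive): T − 43.158 − 16.255 = 6 a. For the hanging block (downward positive): 7 × 10 − T = 7 a.
Adding the two equations eliminates T: 10.587 = 13 a, so a = 0.8144 m/s².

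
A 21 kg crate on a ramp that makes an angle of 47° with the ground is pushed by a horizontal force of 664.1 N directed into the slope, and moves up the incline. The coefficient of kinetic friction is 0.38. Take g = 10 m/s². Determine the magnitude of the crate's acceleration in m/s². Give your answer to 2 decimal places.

The horizontal push has components F cos 47° = 664.1 × 0.6820 = 452.916 N up the incline and F sin 47° = 664.1 × 0.7314 = 485.723 N pressing into the surface.
The normal force is therefore N = mg cos 47° + F sin 47° = 143.220 + 485.723 = 628.943 N, and kinetic friction down the slope is μN = 0.38 × 628.943 = 238.998 N.
Along the incline: F cos 47° − mg sin 47° − μN = ma, so 452.916 − 153.594 − 238.998 = 21 a, giving a = 2.8726 m/s².

2.87 m/s²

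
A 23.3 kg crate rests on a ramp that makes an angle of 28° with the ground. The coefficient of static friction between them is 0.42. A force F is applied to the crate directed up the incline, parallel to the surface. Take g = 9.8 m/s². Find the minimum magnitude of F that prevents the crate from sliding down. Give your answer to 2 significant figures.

The normal force is N = mg cos 28° = 201.612 N. With F at its minimum the crate is on the verge of sliding down, so static friction is at its maximum μ_s N = 0.42 × 201.612 = 84.677 N and acts up the slope.
Equilibrium along the incline: F + μ_s N = mg sin 28°, so F = 107.199 − 84.677 = 22.522 N.

23 N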